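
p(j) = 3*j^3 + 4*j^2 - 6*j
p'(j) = 9*j^2 + 8*j - 6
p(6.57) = 984.02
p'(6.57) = 435.04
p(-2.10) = 2.46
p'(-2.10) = 16.89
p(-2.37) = -3.25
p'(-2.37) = 25.59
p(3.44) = 148.82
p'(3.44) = 128.02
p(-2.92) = -23.07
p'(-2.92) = 47.38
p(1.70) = 16.10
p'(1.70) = 33.61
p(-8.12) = -1293.70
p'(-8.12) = 522.45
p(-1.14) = 7.59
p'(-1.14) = -3.42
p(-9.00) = -1809.00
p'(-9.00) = 651.00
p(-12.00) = -4536.00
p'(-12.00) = 1194.00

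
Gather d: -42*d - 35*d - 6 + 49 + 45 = 88 - 77*d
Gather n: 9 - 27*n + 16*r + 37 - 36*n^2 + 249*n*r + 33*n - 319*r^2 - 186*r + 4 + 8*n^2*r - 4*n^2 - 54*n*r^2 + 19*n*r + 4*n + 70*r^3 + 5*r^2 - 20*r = n^2*(8*r - 40) + n*(-54*r^2 + 268*r + 10) + 70*r^3 - 314*r^2 - 190*r + 50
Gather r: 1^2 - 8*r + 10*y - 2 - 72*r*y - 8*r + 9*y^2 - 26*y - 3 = r*(-72*y - 16) + 9*y^2 - 16*y - 4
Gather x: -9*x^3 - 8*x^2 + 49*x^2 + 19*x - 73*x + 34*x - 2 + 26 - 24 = -9*x^3 + 41*x^2 - 20*x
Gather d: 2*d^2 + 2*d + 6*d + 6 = 2*d^2 + 8*d + 6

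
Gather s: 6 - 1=5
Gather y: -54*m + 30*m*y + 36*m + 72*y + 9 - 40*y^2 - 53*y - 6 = -18*m - 40*y^2 + y*(30*m + 19) + 3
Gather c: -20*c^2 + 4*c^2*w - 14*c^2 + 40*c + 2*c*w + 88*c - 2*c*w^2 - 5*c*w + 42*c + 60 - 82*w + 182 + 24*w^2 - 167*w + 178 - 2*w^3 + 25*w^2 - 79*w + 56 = c^2*(4*w - 34) + c*(-2*w^2 - 3*w + 170) - 2*w^3 + 49*w^2 - 328*w + 476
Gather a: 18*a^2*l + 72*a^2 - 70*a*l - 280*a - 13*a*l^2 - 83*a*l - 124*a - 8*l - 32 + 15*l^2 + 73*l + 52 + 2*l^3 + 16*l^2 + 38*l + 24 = a^2*(18*l + 72) + a*(-13*l^2 - 153*l - 404) + 2*l^3 + 31*l^2 + 103*l + 44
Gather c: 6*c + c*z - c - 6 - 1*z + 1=c*(z + 5) - z - 5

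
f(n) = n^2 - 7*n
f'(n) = 2*n - 7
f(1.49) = -8.21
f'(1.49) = -4.02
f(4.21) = -11.75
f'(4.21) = 1.42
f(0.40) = -2.64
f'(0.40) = -6.20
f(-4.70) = 54.99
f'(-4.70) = -16.40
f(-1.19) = 9.75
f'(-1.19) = -9.38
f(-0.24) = 1.74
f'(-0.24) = -7.48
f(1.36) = -7.67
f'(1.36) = -4.28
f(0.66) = -4.18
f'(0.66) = -5.68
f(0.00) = 0.00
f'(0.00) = -7.00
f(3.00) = -12.00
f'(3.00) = -1.00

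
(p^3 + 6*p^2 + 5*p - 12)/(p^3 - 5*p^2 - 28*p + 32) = (p + 3)/(p - 8)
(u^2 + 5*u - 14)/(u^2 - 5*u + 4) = (u^2 + 5*u - 14)/(u^2 - 5*u + 4)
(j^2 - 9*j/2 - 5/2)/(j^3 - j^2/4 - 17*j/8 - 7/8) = 4*(j - 5)/(4*j^2 - 3*j - 7)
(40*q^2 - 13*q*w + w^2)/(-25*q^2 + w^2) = (-8*q + w)/(5*q + w)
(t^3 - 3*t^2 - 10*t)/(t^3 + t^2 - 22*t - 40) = t/(t + 4)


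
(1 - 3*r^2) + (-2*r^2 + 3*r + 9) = -5*r^2 + 3*r + 10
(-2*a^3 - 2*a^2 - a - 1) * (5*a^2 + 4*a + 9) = -10*a^5 - 18*a^4 - 31*a^3 - 27*a^2 - 13*a - 9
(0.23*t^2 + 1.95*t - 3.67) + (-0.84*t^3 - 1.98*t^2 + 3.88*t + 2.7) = -0.84*t^3 - 1.75*t^2 + 5.83*t - 0.97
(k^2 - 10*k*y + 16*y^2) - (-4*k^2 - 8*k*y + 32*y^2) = 5*k^2 - 2*k*y - 16*y^2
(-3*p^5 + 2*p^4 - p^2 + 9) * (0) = 0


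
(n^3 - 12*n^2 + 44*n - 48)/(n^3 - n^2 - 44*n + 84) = (n - 4)/(n + 7)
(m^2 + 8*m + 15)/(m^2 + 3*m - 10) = (m + 3)/(m - 2)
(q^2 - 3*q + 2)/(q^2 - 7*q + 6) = (q - 2)/(q - 6)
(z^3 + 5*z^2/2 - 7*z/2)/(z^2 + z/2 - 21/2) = z*(z - 1)/(z - 3)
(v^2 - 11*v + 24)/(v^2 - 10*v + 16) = (v - 3)/(v - 2)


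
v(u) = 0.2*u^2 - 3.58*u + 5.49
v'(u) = 0.4*u - 3.58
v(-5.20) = 29.51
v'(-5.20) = -5.66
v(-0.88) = 8.80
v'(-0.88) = -3.93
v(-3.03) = 18.17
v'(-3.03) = -4.79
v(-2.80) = 17.08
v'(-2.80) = -4.70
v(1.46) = 0.69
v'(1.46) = -3.00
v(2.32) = -1.74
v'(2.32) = -2.65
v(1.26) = 1.30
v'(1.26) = -3.08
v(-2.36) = 15.05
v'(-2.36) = -4.52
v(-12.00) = 77.25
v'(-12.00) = -8.38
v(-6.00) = 34.17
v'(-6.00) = -5.98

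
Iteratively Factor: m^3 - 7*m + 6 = (m + 3)*(m^2 - 3*m + 2) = (m - 2)*(m + 3)*(m - 1)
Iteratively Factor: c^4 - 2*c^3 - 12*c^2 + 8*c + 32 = (c - 2)*(c^3 - 12*c - 16) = (c - 2)*(c + 2)*(c^2 - 2*c - 8) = (c - 4)*(c - 2)*(c + 2)*(c + 2)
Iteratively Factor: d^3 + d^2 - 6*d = (d - 2)*(d^2 + 3*d) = d*(d - 2)*(d + 3)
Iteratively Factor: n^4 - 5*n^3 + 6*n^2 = (n - 3)*(n^3 - 2*n^2) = n*(n - 3)*(n^2 - 2*n) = n^2*(n - 3)*(n - 2)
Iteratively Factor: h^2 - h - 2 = (h + 1)*(h - 2)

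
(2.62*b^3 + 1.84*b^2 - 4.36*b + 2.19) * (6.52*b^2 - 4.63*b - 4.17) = 17.0824*b^5 - 0.133799999999999*b^4 - 47.8718*b^3 + 26.7928*b^2 + 8.0415*b - 9.1323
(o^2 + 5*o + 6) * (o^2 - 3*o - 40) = o^4 + 2*o^3 - 49*o^2 - 218*o - 240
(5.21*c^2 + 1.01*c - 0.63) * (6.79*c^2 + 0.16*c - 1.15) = 35.3759*c^4 + 7.6915*c^3 - 10.1076*c^2 - 1.2623*c + 0.7245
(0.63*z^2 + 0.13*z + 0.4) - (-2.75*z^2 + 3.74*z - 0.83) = 3.38*z^2 - 3.61*z + 1.23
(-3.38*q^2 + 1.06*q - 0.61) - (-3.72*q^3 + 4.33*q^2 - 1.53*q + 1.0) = 3.72*q^3 - 7.71*q^2 + 2.59*q - 1.61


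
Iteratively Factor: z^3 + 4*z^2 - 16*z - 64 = (z + 4)*(z^2 - 16) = (z - 4)*(z + 4)*(z + 4)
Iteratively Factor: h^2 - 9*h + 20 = (h - 4)*(h - 5)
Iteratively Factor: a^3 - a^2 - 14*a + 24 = (a - 3)*(a^2 + 2*a - 8) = (a - 3)*(a - 2)*(a + 4)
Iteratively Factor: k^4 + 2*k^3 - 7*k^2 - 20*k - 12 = (k + 1)*(k^3 + k^2 - 8*k - 12) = (k + 1)*(k + 2)*(k^2 - k - 6) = (k + 1)*(k + 2)^2*(k - 3)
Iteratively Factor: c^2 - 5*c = (c - 5)*(c)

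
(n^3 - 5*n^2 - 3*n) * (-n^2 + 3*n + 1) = -n^5 + 8*n^4 - 11*n^3 - 14*n^2 - 3*n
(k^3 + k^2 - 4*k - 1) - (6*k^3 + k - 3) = -5*k^3 + k^2 - 5*k + 2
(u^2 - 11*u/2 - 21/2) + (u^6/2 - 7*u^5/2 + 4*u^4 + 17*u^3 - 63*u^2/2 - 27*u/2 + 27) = u^6/2 - 7*u^5/2 + 4*u^4 + 17*u^3 - 61*u^2/2 - 19*u + 33/2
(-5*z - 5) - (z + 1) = -6*z - 6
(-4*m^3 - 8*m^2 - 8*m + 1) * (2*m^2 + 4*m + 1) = -8*m^5 - 32*m^4 - 52*m^3 - 38*m^2 - 4*m + 1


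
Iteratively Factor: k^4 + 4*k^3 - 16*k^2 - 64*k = (k + 4)*(k^3 - 16*k) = (k + 4)^2*(k^2 - 4*k) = k*(k + 4)^2*(k - 4)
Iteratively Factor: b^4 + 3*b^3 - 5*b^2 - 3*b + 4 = (b - 1)*(b^3 + 4*b^2 - b - 4) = (b - 1)*(b + 1)*(b^2 + 3*b - 4) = (b - 1)^2*(b + 1)*(b + 4)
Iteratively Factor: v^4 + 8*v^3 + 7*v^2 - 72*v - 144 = (v + 4)*(v^3 + 4*v^2 - 9*v - 36) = (v - 3)*(v + 4)*(v^2 + 7*v + 12) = (v - 3)*(v + 3)*(v + 4)*(v + 4)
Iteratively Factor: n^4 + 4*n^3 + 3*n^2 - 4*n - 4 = (n - 1)*(n^3 + 5*n^2 + 8*n + 4) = (n - 1)*(n + 2)*(n^2 + 3*n + 2) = (n - 1)*(n + 1)*(n + 2)*(n + 2)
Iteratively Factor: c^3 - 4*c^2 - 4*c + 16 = (c - 2)*(c^2 - 2*c - 8) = (c - 2)*(c + 2)*(c - 4)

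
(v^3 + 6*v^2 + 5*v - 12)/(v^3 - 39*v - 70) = (-v^3 - 6*v^2 - 5*v + 12)/(-v^3 + 39*v + 70)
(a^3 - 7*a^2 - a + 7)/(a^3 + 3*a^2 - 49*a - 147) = (a^2 - 1)/(a^2 + 10*a + 21)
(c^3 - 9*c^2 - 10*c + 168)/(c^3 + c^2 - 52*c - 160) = (c^2 - 13*c + 42)/(c^2 - 3*c - 40)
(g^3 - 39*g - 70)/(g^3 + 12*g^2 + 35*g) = (g^2 - 5*g - 14)/(g*(g + 7))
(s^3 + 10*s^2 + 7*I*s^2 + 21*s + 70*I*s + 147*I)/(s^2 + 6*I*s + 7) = (s^2 + 10*s + 21)/(s - I)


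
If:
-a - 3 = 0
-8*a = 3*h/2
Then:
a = -3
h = 16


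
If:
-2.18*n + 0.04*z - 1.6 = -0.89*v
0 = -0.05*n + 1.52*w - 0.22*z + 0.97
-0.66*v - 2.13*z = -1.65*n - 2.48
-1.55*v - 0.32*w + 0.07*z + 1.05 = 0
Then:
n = -0.39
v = 0.82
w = -0.56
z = 0.61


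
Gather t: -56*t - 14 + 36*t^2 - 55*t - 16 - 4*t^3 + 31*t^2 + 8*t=-4*t^3 + 67*t^2 - 103*t - 30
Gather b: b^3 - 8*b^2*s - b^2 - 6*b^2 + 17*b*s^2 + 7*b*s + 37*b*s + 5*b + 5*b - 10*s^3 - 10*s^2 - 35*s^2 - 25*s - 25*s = b^3 + b^2*(-8*s - 7) + b*(17*s^2 + 44*s + 10) - 10*s^3 - 45*s^2 - 50*s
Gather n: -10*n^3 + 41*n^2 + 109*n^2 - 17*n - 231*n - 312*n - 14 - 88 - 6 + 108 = -10*n^3 + 150*n^2 - 560*n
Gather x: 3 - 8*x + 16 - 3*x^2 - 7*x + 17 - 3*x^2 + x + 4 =-6*x^2 - 14*x + 40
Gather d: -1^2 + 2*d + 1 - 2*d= 0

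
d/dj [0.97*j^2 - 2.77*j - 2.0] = 1.94*j - 2.77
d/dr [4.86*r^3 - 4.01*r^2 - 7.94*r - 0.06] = 14.58*r^2 - 8.02*r - 7.94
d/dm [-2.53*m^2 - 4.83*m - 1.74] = -5.06*m - 4.83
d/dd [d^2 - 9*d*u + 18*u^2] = 2*d - 9*u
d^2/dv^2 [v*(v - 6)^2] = 6*v - 24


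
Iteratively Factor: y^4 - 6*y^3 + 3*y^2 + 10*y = (y - 5)*(y^3 - y^2 - 2*y) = (y - 5)*(y - 2)*(y^2 + y) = y*(y - 5)*(y - 2)*(y + 1)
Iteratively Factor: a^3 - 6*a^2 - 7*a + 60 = (a - 5)*(a^2 - a - 12) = (a - 5)*(a + 3)*(a - 4)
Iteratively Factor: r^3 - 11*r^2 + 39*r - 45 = (r - 3)*(r^2 - 8*r + 15) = (r - 3)^2*(r - 5)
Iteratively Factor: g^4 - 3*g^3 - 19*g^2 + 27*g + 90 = (g - 5)*(g^3 + 2*g^2 - 9*g - 18) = (g - 5)*(g + 3)*(g^2 - g - 6) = (g - 5)*(g + 2)*(g + 3)*(g - 3)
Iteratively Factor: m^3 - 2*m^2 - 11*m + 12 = (m - 4)*(m^2 + 2*m - 3) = (m - 4)*(m - 1)*(m + 3)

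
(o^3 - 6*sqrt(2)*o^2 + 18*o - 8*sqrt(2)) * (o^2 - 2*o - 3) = o^5 - 6*sqrt(2)*o^4 - 2*o^4 + 15*o^3 + 12*sqrt(2)*o^3 - 36*o^2 + 10*sqrt(2)*o^2 - 54*o + 16*sqrt(2)*o + 24*sqrt(2)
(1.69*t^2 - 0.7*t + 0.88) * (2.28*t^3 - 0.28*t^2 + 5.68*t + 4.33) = 3.8532*t^5 - 2.0692*t^4 + 11.8016*t^3 + 3.0953*t^2 + 1.9674*t + 3.8104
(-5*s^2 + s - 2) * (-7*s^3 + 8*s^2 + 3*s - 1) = 35*s^5 - 47*s^4 + 7*s^3 - 8*s^2 - 7*s + 2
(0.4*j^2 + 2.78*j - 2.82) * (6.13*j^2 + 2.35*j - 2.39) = 2.452*j^4 + 17.9814*j^3 - 11.7096*j^2 - 13.2712*j + 6.7398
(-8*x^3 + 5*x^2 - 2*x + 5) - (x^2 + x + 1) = -8*x^3 + 4*x^2 - 3*x + 4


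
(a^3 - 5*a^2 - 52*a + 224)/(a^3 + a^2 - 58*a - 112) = (a - 4)/(a + 2)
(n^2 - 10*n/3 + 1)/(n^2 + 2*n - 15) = (n - 1/3)/(n + 5)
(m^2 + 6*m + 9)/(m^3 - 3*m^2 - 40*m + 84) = (m^2 + 6*m + 9)/(m^3 - 3*m^2 - 40*m + 84)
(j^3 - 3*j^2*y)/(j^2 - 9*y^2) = j^2/(j + 3*y)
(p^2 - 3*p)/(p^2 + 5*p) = (p - 3)/(p + 5)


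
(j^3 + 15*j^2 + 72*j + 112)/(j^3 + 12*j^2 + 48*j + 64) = (j + 7)/(j + 4)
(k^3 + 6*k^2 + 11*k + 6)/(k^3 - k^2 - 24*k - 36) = (k + 1)/(k - 6)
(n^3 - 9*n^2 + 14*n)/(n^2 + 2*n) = (n^2 - 9*n + 14)/(n + 2)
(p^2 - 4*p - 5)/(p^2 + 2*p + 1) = (p - 5)/(p + 1)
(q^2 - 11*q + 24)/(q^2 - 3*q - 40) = (q - 3)/(q + 5)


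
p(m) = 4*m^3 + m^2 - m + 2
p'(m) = 12*m^2 + 2*m - 1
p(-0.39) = 2.30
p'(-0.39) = 0.05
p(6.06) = 922.84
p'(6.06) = 451.80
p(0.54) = 2.38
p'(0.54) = 3.58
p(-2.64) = -61.99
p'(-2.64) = 77.36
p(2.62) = 78.18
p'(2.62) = 86.61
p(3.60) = 197.98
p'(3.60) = 161.72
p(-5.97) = -807.49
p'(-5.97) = 414.75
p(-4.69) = -383.96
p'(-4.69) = 253.57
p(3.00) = 116.00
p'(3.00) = 113.00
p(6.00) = 896.00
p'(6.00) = 443.00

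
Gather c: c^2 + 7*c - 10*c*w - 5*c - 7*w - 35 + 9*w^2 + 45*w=c^2 + c*(2 - 10*w) + 9*w^2 + 38*w - 35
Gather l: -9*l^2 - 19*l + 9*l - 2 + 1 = -9*l^2 - 10*l - 1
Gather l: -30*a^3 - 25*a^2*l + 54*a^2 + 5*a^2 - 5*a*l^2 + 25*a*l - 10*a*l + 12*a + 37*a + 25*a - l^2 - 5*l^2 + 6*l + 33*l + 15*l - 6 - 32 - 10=-30*a^3 + 59*a^2 + 74*a + l^2*(-5*a - 6) + l*(-25*a^2 + 15*a + 54) - 48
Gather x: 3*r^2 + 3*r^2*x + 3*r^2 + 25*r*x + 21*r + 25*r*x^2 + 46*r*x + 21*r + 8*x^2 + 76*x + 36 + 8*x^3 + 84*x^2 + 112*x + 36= 6*r^2 + 42*r + 8*x^3 + x^2*(25*r + 92) + x*(3*r^2 + 71*r + 188) + 72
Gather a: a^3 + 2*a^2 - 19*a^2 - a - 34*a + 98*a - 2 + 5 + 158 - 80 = a^3 - 17*a^2 + 63*a + 81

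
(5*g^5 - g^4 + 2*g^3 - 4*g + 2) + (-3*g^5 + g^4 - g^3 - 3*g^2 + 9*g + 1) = 2*g^5 + g^3 - 3*g^2 + 5*g + 3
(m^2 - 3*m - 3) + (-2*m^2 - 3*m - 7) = -m^2 - 6*m - 10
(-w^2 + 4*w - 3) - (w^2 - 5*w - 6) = -2*w^2 + 9*w + 3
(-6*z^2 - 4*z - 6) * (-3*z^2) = 18*z^4 + 12*z^3 + 18*z^2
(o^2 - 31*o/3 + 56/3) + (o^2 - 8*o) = 2*o^2 - 55*o/3 + 56/3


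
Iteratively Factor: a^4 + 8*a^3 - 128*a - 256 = (a + 4)*(a^3 + 4*a^2 - 16*a - 64) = (a + 4)^2*(a^2 - 16) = (a + 4)^3*(a - 4)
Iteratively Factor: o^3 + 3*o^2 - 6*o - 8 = (o + 4)*(o^2 - o - 2) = (o - 2)*(o + 4)*(o + 1)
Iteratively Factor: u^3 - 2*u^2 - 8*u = (u - 4)*(u^2 + 2*u) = (u - 4)*(u + 2)*(u)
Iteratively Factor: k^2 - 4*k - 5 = (k - 5)*(k + 1)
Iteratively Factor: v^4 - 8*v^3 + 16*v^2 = (v - 4)*(v^3 - 4*v^2) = (v - 4)^2*(v^2) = v*(v - 4)^2*(v)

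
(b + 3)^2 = b^2 + 6*b + 9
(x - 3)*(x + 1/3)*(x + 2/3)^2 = x^4 - 4*x^3/3 - 37*x^2/9 - 68*x/27 - 4/9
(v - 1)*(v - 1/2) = v^2 - 3*v/2 + 1/2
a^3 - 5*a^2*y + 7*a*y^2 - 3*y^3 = (a - 3*y)*(a - y)^2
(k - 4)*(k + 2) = k^2 - 2*k - 8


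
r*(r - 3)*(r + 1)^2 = r^4 - r^3 - 5*r^2 - 3*r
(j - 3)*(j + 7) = j^2 + 4*j - 21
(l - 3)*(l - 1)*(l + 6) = l^3 + 2*l^2 - 21*l + 18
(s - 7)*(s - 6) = s^2 - 13*s + 42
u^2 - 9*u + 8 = (u - 8)*(u - 1)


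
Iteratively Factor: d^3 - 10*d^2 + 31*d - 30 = (d - 5)*(d^2 - 5*d + 6) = (d - 5)*(d - 2)*(d - 3)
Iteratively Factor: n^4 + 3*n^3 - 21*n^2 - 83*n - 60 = (n + 1)*(n^3 + 2*n^2 - 23*n - 60) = (n + 1)*(n + 3)*(n^2 - n - 20) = (n + 1)*(n + 3)*(n + 4)*(n - 5)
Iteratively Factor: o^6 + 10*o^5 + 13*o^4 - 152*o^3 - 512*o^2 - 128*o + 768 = (o - 1)*(o^5 + 11*o^4 + 24*o^3 - 128*o^2 - 640*o - 768) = (o - 1)*(o + 4)*(o^4 + 7*o^3 - 4*o^2 - 112*o - 192) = (o - 1)*(o + 3)*(o + 4)*(o^3 + 4*o^2 - 16*o - 64) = (o - 4)*(o - 1)*(o + 3)*(o + 4)*(o^2 + 8*o + 16) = (o - 4)*(o - 1)*(o + 3)*(o + 4)^2*(o + 4)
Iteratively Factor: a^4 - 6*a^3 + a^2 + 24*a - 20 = (a + 2)*(a^3 - 8*a^2 + 17*a - 10) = (a - 5)*(a + 2)*(a^2 - 3*a + 2) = (a - 5)*(a - 1)*(a + 2)*(a - 2)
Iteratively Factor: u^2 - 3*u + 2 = (u - 1)*(u - 2)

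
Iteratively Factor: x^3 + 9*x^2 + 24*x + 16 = (x + 1)*(x^2 + 8*x + 16) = (x + 1)*(x + 4)*(x + 4)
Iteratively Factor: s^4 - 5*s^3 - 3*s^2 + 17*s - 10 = (s + 2)*(s^3 - 7*s^2 + 11*s - 5) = (s - 1)*(s + 2)*(s^2 - 6*s + 5) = (s - 5)*(s - 1)*(s + 2)*(s - 1)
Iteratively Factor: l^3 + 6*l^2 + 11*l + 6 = (l + 3)*(l^2 + 3*l + 2) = (l + 2)*(l + 3)*(l + 1)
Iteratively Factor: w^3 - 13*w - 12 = (w + 1)*(w^2 - w - 12) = (w - 4)*(w + 1)*(w + 3)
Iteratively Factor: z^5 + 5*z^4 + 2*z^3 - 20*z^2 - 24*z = (z - 2)*(z^4 + 7*z^3 + 16*z^2 + 12*z) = (z - 2)*(z + 2)*(z^3 + 5*z^2 + 6*z) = z*(z - 2)*(z + 2)*(z^2 + 5*z + 6) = z*(z - 2)*(z + 2)*(z + 3)*(z + 2)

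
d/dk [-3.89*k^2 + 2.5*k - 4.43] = 2.5 - 7.78*k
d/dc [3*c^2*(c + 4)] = 3*c*(3*c + 8)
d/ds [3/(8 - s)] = 3/(s - 8)^2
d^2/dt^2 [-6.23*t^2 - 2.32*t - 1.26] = -12.4600000000000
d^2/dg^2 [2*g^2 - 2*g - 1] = 4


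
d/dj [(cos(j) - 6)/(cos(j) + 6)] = -12*sin(j)/(cos(j) + 6)^2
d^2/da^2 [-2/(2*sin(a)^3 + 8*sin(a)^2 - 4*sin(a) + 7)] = 4*(18*sin(a)^6 + 88*sin(a)^5 + 96*sin(a)^4 - 239*sin(a)^3 - 272*sin(a)^2 + 152*sin(a) + 40)/(2*sin(a)^3 + 8*sin(a)^2 - 4*sin(a) + 7)^3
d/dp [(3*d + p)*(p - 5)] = 3*d + 2*p - 5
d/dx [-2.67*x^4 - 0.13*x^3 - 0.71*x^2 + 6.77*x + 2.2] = -10.68*x^3 - 0.39*x^2 - 1.42*x + 6.77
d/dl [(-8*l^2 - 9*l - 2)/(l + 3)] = (-8*l^2 - 48*l - 25)/(l^2 + 6*l + 9)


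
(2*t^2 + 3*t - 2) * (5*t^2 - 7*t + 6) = 10*t^4 + t^3 - 19*t^2 + 32*t - 12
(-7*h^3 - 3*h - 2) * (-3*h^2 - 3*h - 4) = 21*h^5 + 21*h^4 + 37*h^3 + 15*h^2 + 18*h + 8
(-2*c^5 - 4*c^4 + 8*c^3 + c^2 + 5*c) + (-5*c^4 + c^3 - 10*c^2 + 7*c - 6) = -2*c^5 - 9*c^4 + 9*c^3 - 9*c^2 + 12*c - 6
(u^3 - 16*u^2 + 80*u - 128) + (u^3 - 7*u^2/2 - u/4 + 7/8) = 2*u^3 - 39*u^2/2 + 319*u/4 - 1017/8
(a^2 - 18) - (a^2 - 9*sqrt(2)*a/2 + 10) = 9*sqrt(2)*a/2 - 28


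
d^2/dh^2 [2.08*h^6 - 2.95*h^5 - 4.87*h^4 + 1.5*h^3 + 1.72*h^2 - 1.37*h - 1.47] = 62.4*h^4 - 59.0*h^3 - 58.44*h^2 + 9.0*h + 3.44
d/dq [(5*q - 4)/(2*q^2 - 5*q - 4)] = 2*(-5*q^2 + 8*q - 20)/(4*q^4 - 20*q^3 + 9*q^2 + 40*q + 16)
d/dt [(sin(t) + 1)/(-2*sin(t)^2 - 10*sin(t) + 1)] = (4*sin(t) - cos(2*t) + 12)*cos(t)/(10*sin(t) - cos(2*t))^2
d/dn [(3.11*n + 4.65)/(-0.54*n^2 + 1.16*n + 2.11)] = (1.6794*n^2 + 5.022*n + 1.1681)/(0.2916*n^4 - 1.2528*n^3 - 0.9332*n^2 + 4.8952*n + 4.4521)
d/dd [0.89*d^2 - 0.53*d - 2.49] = 1.78*d - 0.53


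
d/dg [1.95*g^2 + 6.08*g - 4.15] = 3.9*g + 6.08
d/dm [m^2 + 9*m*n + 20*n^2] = 2*m + 9*n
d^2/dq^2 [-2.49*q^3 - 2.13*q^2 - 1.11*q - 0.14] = -14.94*q - 4.26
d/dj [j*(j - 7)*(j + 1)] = 3*j^2 - 12*j - 7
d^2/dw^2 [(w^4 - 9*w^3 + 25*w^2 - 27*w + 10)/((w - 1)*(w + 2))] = 2*(w^3 + 6*w^2 + 12*w - 76)/(w^3 + 6*w^2 + 12*w + 8)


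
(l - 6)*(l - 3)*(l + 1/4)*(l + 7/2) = l^4 - 21*l^3/4 - 119*l^2/8 + 477*l/8 + 63/4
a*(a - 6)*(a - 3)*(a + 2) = a^4 - 7*a^3 + 36*a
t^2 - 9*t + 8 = (t - 8)*(t - 1)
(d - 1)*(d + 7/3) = d^2 + 4*d/3 - 7/3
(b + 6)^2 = b^2 + 12*b + 36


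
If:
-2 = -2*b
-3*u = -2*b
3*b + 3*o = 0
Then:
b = 1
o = -1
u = 2/3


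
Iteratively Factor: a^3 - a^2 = (a)*(a^2 - a) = a*(a - 1)*(a)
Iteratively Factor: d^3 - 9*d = (d)*(d^2 - 9) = d*(d - 3)*(d + 3)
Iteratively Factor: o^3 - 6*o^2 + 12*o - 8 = (o - 2)*(o^2 - 4*o + 4) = (o - 2)^2*(o - 2)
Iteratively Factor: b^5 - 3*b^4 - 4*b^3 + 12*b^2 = (b + 2)*(b^4 - 5*b^3 + 6*b^2) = (b - 3)*(b + 2)*(b^3 - 2*b^2) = (b - 3)*(b - 2)*(b + 2)*(b^2) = b*(b - 3)*(b - 2)*(b + 2)*(b)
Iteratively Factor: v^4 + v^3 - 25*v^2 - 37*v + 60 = (v + 3)*(v^3 - 2*v^2 - 19*v + 20) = (v - 1)*(v + 3)*(v^2 - v - 20) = (v - 1)*(v + 3)*(v + 4)*(v - 5)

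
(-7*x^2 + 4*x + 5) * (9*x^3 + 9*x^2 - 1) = -63*x^5 - 27*x^4 + 81*x^3 + 52*x^2 - 4*x - 5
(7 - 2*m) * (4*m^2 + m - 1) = -8*m^3 + 26*m^2 + 9*m - 7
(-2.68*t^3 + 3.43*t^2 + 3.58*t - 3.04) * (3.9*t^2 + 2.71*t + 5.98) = -10.452*t^5 + 6.1142*t^4 + 7.2309*t^3 + 18.3572*t^2 + 13.17*t - 18.1792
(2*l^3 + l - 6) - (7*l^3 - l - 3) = -5*l^3 + 2*l - 3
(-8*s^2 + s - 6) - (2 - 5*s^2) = -3*s^2 + s - 8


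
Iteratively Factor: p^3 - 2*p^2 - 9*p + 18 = (p - 2)*(p^2 - 9) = (p - 2)*(p + 3)*(p - 3)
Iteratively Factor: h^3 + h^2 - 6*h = (h + 3)*(h^2 - 2*h) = (h - 2)*(h + 3)*(h)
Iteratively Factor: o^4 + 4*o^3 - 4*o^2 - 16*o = (o - 2)*(o^3 + 6*o^2 + 8*o) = (o - 2)*(o + 2)*(o^2 + 4*o) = o*(o - 2)*(o + 2)*(o + 4)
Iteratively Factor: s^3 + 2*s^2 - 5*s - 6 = (s + 3)*(s^2 - s - 2) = (s + 1)*(s + 3)*(s - 2)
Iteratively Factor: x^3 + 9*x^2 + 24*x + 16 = (x + 1)*(x^2 + 8*x + 16) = (x + 1)*(x + 4)*(x + 4)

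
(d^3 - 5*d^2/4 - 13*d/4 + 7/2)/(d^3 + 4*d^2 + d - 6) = (4*d^2 - d - 14)/(4*(d^2 + 5*d + 6))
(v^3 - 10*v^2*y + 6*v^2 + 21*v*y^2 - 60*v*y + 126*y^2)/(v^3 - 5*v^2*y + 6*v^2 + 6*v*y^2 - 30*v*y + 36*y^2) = (-v + 7*y)/(-v + 2*y)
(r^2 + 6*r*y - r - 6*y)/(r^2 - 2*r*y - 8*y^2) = (-r^2 - 6*r*y + r + 6*y)/(-r^2 + 2*r*y + 8*y^2)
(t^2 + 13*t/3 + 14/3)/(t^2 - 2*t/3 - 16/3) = (3*t + 7)/(3*t - 8)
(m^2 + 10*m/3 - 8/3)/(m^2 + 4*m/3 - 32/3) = (3*m - 2)/(3*m - 8)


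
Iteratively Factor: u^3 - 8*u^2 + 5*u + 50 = (u - 5)*(u^2 - 3*u - 10) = (u - 5)^2*(u + 2)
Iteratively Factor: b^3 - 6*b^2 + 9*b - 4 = (b - 1)*(b^2 - 5*b + 4) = (b - 4)*(b - 1)*(b - 1)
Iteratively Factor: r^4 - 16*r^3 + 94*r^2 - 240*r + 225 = (r - 3)*(r^3 - 13*r^2 + 55*r - 75) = (r - 5)*(r - 3)*(r^2 - 8*r + 15) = (r - 5)^2*(r - 3)*(r - 3)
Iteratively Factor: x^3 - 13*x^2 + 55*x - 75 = (x - 3)*(x^2 - 10*x + 25) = (x - 5)*(x - 3)*(x - 5)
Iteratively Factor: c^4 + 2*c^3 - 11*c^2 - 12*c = (c)*(c^3 + 2*c^2 - 11*c - 12) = c*(c + 1)*(c^2 + c - 12) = c*(c - 3)*(c + 1)*(c + 4)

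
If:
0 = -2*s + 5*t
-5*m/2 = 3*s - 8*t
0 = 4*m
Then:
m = 0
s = 0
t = 0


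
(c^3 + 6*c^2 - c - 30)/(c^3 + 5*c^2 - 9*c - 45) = (c - 2)/(c - 3)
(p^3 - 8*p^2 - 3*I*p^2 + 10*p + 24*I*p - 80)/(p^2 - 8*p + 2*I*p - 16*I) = p - 5*I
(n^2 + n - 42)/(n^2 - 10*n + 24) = (n + 7)/(n - 4)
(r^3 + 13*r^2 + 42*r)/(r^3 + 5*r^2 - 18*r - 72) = r*(r + 7)/(r^2 - r - 12)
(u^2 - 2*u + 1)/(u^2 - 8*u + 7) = (u - 1)/(u - 7)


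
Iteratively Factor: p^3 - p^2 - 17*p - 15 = (p + 1)*(p^2 - 2*p - 15) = (p - 5)*(p + 1)*(p + 3)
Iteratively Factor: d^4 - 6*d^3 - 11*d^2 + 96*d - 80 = (d - 4)*(d^3 - 2*d^2 - 19*d + 20) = (d - 4)*(d - 1)*(d^2 - d - 20) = (d - 4)*(d - 1)*(d + 4)*(d - 5)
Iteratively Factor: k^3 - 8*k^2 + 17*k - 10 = (k - 5)*(k^2 - 3*k + 2) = (k - 5)*(k - 2)*(k - 1)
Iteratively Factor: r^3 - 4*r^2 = (r - 4)*(r^2) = r*(r - 4)*(r)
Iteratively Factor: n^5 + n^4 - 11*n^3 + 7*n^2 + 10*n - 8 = (n + 4)*(n^4 - 3*n^3 + n^2 + 3*n - 2) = (n - 1)*(n + 4)*(n^3 - 2*n^2 - n + 2) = (n - 2)*(n - 1)*(n + 4)*(n^2 - 1) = (n - 2)*(n - 1)^2*(n + 4)*(n + 1)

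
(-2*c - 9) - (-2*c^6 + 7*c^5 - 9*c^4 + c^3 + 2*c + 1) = 2*c^6 - 7*c^5 + 9*c^4 - c^3 - 4*c - 10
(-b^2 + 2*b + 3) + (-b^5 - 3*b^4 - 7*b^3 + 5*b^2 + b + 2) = -b^5 - 3*b^4 - 7*b^3 + 4*b^2 + 3*b + 5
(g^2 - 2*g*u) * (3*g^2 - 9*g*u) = 3*g^4 - 15*g^3*u + 18*g^2*u^2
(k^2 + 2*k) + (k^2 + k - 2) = 2*k^2 + 3*k - 2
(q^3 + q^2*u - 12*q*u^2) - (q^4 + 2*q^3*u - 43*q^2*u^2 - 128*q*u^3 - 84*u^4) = -q^4 - 2*q^3*u + q^3 + 43*q^2*u^2 + q^2*u + 128*q*u^3 - 12*q*u^2 + 84*u^4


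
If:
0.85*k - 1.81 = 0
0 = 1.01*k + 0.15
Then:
No Solution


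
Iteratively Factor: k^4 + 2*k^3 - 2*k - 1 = (k + 1)*(k^3 + k^2 - k - 1) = (k + 1)^2*(k^2 - 1) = (k + 1)^3*(k - 1)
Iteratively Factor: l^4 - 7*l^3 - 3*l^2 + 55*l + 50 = (l + 1)*(l^3 - 8*l^2 + 5*l + 50) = (l - 5)*(l + 1)*(l^2 - 3*l - 10) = (l - 5)^2*(l + 1)*(l + 2)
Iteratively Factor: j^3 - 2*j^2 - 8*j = (j - 4)*(j^2 + 2*j) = (j - 4)*(j + 2)*(j)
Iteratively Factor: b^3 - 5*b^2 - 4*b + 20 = (b - 2)*(b^2 - 3*b - 10) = (b - 5)*(b - 2)*(b + 2)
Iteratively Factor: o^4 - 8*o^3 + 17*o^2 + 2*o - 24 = (o - 2)*(o^3 - 6*o^2 + 5*o + 12) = (o - 2)*(o + 1)*(o^2 - 7*o + 12) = (o - 3)*(o - 2)*(o + 1)*(o - 4)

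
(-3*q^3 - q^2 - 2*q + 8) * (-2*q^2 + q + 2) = 6*q^5 - q^4 - 3*q^3 - 20*q^2 + 4*q + 16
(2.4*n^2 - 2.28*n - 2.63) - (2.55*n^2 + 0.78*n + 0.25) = -0.15*n^2 - 3.06*n - 2.88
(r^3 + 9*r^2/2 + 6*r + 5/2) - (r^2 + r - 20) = r^3 + 7*r^2/2 + 5*r + 45/2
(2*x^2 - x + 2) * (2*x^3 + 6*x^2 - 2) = 4*x^5 + 10*x^4 - 2*x^3 + 8*x^2 + 2*x - 4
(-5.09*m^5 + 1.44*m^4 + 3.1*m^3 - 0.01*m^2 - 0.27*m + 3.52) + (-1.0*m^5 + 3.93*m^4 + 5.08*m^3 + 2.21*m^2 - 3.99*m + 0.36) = -6.09*m^5 + 5.37*m^4 + 8.18*m^3 + 2.2*m^2 - 4.26*m + 3.88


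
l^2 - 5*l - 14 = (l - 7)*(l + 2)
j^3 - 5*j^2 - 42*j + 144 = (j - 8)*(j - 3)*(j + 6)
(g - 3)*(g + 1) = g^2 - 2*g - 3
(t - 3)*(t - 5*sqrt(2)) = t^2 - 5*sqrt(2)*t - 3*t + 15*sqrt(2)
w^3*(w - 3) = w^4 - 3*w^3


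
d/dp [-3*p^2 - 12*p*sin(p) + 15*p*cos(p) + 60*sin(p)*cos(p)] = -15*p*sin(p) - 12*p*cos(p) - 6*p - 12*sin(p) + 15*cos(p) + 60*cos(2*p)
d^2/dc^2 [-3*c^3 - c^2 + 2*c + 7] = -18*c - 2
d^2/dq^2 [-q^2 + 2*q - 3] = -2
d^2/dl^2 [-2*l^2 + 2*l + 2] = -4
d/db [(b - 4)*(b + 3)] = 2*b - 1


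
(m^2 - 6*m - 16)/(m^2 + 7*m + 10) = (m - 8)/(m + 5)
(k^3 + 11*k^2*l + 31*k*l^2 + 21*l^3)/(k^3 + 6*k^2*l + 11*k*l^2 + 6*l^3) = (k + 7*l)/(k + 2*l)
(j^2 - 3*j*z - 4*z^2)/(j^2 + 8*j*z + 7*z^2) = (j - 4*z)/(j + 7*z)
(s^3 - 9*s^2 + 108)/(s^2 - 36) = (s^2 - 3*s - 18)/(s + 6)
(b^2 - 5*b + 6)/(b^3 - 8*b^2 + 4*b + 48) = (b^2 - 5*b + 6)/(b^3 - 8*b^2 + 4*b + 48)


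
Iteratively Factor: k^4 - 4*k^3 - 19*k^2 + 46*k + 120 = (k + 3)*(k^3 - 7*k^2 + 2*k + 40) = (k - 5)*(k + 3)*(k^2 - 2*k - 8) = (k - 5)*(k - 4)*(k + 3)*(k + 2)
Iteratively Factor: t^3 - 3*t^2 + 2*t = (t)*(t^2 - 3*t + 2) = t*(t - 1)*(t - 2)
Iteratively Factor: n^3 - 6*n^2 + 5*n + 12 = (n - 3)*(n^2 - 3*n - 4) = (n - 4)*(n - 3)*(n + 1)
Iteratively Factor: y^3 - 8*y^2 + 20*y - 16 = (y - 2)*(y^2 - 6*y + 8) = (y - 2)^2*(y - 4)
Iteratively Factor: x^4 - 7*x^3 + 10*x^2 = (x)*(x^3 - 7*x^2 + 10*x) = x*(x - 5)*(x^2 - 2*x) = x*(x - 5)*(x - 2)*(x)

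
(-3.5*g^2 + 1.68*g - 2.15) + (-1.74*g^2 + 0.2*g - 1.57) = -5.24*g^2 + 1.88*g - 3.72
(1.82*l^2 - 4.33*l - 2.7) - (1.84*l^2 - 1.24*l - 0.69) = -0.02*l^2 - 3.09*l - 2.01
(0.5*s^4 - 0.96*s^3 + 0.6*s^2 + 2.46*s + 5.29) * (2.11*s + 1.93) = 1.055*s^5 - 1.0606*s^4 - 0.5868*s^3 + 6.3486*s^2 + 15.9097*s + 10.2097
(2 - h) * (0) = 0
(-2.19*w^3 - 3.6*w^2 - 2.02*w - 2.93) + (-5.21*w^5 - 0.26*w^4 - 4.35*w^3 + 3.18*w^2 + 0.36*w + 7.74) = -5.21*w^5 - 0.26*w^4 - 6.54*w^3 - 0.42*w^2 - 1.66*w + 4.81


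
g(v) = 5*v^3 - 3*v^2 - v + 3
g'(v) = 15*v^2 - 6*v - 1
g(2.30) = 45.66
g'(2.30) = 64.55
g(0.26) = 2.63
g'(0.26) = -1.55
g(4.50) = 393.38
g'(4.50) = 275.75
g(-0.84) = -1.24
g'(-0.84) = 14.62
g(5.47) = 726.10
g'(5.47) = 414.99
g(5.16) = 604.90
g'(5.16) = 367.42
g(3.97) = 264.60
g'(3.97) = 211.59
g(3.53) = 182.02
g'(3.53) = 164.73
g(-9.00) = -3876.00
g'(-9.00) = 1268.00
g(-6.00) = -1179.00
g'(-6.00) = 575.00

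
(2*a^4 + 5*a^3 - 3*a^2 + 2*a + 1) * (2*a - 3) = 4*a^5 + 4*a^4 - 21*a^3 + 13*a^2 - 4*a - 3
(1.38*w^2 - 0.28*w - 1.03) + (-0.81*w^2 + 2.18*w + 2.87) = 0.57*w^2 + 1.9*w + 1.84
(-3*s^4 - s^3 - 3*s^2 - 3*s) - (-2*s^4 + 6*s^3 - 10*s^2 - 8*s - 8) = -s^4 - 7*s^3 + 7*s^2 + 5*s + 8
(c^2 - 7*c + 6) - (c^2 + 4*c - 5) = 11 - 11*c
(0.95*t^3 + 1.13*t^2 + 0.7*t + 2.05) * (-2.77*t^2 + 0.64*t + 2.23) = -2.6315*t^5 - 2.5221*t^4 + 0.9027*t^3 - 2.7106*t^2 + 2.873*t + 4.5715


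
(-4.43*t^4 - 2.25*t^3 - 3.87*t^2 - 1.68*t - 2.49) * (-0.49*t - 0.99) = 2.1707*t^5 + 5.4882*t^4 + 4.1238*t^3 + 4.6545*t^2 + 2.8833*t + 2.4651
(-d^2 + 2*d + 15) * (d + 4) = -d^3 - 2*d^2 + 23*d + 60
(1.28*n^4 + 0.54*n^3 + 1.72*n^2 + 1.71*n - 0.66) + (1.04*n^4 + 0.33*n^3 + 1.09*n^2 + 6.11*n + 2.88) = 2.32*n^4 + 0.87*n^3 + 2.81*n^2 + 7.82*n + 2.22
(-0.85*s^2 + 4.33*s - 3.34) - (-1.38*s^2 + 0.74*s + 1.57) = 0.53*s^2 + 3.59*s - 4.91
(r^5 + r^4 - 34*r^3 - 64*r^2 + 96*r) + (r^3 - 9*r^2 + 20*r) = r^5 + r^4 - 33*r^3 - 73*r^2 + 116*r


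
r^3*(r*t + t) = r^4*t + r^3*t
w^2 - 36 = (w - 6)*(w + 6)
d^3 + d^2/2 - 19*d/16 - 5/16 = (d - 1)*(d + 1/4)*(d + 5/4)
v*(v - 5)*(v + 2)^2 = v^4 - v^3 - 16*v^2 - 20*v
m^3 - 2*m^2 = m^2*(m - 2)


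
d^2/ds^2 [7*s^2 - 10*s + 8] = 14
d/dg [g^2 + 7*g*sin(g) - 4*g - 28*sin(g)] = 7*g*cos(g) + 2*g + 7*sin(g) - 28*cos(g) - 4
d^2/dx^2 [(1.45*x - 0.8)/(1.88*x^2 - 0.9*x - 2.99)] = ((5.618 - 16.356*x)*(-1.88*x^2 + 0.9*x + 2.99) - (1.45*x - 0.8)*(3.76*x - 0.9)*(7.52*x - 1.8))/(-1.88*x^2 + 0.9*x + 2.99)^3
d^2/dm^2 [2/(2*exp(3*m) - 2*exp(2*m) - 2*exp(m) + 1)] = 4*((-9*exp(2*m) + 4*exp(m) + 1)*(2*exp(3*m) - 2*exp(2*m) - 2*exp(m) + 1) + 4*(-3*exp(2*m) + 2*exp(m) + 1)^2*exp(m))*exp(m)/(2*exp(3*m) - 2*exp(2*m) - 2*exp(m) + 1)^3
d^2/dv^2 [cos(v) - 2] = -cos(v)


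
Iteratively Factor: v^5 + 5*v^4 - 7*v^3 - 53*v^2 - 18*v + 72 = (v - 3)*(v^4 + 8*v^3 + 17*v^2 - 2*v - 24) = (v - 3)*(v + 2)*(v^3 + 6*v^2 + 5*v - 12) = (v - 3)*(v + 2)*(v + 3)*(v^2 + 3*v - 4) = (v - 3)*(v + 2)*(v + 3)*(v + 4)*(v - 1)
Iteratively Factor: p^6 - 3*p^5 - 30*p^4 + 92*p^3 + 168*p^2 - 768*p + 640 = (p + 4)*(p^5 - 7*p^4 - 2*p^3 + 100*p^2 - 232*p + 160) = (p - 2)*(p + 4)*(p^4 - 5*p^3 - 12*p^2 + 76*p - 80) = (p - 2)^2*(p + 4)*(p^3 - 3*p^2 - 18*p + 40) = (p - 2)^2*(p + 4)^2*(p^2 - 7*p + 10) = (p - 5)*(p - 2)^2*(p + 4)^2*(p - 2)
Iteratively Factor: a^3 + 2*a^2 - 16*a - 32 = (a - 4)*(a^2 + 6*a + 8) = (a - 4)*(a + 2)*(a + 4)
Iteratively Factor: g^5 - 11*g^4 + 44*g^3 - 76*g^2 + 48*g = (g - 2)*(g^4 - 9*g^3 + 26*g^2 - 24*g) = (g - 2)^2*(g^3 - 7*g^2 + 12*g) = g*(g - 2)^2*(g^2 - 7*g + 12) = g*(g - 4)*(g - 2)^2*(g - 3)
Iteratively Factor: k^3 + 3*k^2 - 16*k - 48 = (k + 3)*(k^2 - 16) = (k - 4)*(k + 3)*(k + 4)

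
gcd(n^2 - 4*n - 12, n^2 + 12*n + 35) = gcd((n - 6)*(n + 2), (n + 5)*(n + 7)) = 1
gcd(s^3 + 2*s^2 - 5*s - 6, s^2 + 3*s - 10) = s - 2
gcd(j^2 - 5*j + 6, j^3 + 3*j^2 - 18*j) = j - 3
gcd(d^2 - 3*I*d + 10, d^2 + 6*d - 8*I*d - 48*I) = 1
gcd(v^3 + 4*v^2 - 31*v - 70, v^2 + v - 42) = v + 7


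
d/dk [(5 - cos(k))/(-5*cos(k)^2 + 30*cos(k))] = (sin(k) + 30*sin(k)/cos(k)^2 - 10*tan(k))/(5*(cos(k) - 6)^2)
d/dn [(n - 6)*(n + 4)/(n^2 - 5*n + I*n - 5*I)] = (-(n - 6)*(n + 4)*(2*n - 5 + I) + 2*(n - 1)*(n^2 - 5*n + I*n - 5*I))/(n^2 - 5*n + I*n - 5*I)^2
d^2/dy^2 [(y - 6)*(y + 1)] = 2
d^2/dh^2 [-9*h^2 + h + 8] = -18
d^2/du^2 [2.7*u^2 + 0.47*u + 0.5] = 5.40000000000000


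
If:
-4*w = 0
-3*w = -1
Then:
No Solution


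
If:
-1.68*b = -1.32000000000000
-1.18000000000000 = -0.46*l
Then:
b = 0.79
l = 2.57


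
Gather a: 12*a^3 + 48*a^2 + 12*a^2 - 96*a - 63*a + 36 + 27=12*a^3 + 60*a^2 - 159*a + 63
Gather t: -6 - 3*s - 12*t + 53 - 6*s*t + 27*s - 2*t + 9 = 24*s + t*(-6*s - 14) + 56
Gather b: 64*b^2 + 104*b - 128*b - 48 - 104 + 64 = 64*b^2 - 24*b - 88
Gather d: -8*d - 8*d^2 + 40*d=-8*d^2 + 32*d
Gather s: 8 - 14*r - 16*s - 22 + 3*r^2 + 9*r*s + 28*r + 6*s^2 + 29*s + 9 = 3*r^2 + 14*r + 6*s^2 + s*(9*r + 13) - 5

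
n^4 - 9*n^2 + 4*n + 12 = (n - 2)^2*(n + 1)*(n + 3)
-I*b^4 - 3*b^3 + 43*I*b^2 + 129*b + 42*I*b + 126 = (b - 7)*(b + 6)*(b - 3*I)*(-I*b - I)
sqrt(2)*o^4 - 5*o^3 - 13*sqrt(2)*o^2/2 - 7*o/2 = o*(o - 7*sqrt(2)/2)*(o + sqrt(2)/2)*(sqrt(2)*o + 1)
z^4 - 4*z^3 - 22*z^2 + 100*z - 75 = (z - 5)*(z - 3)*(z - 1)*(z + 5)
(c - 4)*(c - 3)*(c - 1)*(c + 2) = c^4 - 6*c^3 + 3*c^2 + 26*c - 24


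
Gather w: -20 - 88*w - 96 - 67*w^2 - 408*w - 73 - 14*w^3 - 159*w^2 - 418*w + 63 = -14*w^3 - 226*w^2 - 914*w - 126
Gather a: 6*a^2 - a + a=6*a^2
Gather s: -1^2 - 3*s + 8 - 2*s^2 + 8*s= -2*s^2 + 5*s + 7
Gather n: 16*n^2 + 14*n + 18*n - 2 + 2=16*n^2 + 32*n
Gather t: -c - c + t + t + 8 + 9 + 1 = -2*c + 2*t + 18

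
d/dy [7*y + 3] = 7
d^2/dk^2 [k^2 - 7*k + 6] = 2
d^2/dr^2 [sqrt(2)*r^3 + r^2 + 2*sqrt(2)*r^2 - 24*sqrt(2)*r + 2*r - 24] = 6*sqrt(2)*r + 2 + 4*sqrt(2)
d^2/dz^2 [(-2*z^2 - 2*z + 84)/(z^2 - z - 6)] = 8*(-z^3 + 54*z^2 - 72*z + 132)/(z^6 - 3*z^5 - 15*z^4 + 35*z^3 + 90*z^2 - 108*z - 216)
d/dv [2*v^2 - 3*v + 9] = 4*v - 3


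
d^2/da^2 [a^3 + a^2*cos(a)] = -a^2*cos(a) - 4*a*sin(a) + 6*a + 2*cos(a)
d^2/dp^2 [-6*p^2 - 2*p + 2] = -12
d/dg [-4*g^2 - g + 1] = -8*g - 1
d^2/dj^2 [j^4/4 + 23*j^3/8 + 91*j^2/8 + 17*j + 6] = 3*j^2 + 69*j/4 + 91/4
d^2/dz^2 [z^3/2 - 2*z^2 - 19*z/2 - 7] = 3*z - 4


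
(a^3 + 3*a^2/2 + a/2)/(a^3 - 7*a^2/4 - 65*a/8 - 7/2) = 4*a*(a + 1)/(4*a^2 - 9*a - 28)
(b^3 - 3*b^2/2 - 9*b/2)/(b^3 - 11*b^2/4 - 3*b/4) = 2*(2*b + 3)/(4*b + 1)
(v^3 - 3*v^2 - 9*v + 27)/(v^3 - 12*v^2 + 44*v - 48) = (v^3 - 3*v^2 - 9*v + 27)/(v^3 - 12*v^2 + 44*v - 48)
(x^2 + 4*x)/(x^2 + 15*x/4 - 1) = 4*x/(4*x - 1)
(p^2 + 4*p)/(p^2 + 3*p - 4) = p/(p - 1)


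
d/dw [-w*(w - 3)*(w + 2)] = -3*w^2 + 2*w + 6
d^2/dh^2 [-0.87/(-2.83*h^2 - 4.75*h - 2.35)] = (-13.935486*h^2 - 23.38995*h + 0.87*(5.66*h + 4.75)*(11.32*h + 9.5) - 11.57187)/(2.83*h^2 + 4.75*h + 2.35)^3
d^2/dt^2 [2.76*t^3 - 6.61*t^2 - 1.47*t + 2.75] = 16.56*t - 13.22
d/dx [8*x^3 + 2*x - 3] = 24*x^2 + 2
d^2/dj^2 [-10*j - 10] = 0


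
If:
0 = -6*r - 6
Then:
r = -1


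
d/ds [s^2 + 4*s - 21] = 2*s + 4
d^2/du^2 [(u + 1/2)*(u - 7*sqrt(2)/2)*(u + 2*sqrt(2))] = 6*u - 3*sqrt(2) + 1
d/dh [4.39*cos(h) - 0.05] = -4.39*sin(h)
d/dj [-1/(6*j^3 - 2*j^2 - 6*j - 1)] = 2*(9*j^2 - 2*j - 3)/(-6*j^3 + 2*j^2 + 6*j + 1)^2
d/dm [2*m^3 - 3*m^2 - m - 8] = 6*m^2 - 6*m - 1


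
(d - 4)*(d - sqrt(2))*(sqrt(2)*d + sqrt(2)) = sqrt(2)*d^3 - 3*sqrt(2)*d^2 - 2*d^2 - 4*sqrt(2)*d + 6*d + 8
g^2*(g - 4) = g^3 - 4*g^2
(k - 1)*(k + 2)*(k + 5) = k^3 + 6*k^2 + 3*k - 10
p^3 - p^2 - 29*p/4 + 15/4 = (p - 3)*(p - 1/2)*(p + 5/2)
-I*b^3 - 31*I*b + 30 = (b - 6*I)*(b + 5*I)*(-I*b + 1)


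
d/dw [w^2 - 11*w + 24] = 2*w - 11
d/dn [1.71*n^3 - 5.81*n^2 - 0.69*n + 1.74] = 5.13*n^2 - 11.62*n - 0.69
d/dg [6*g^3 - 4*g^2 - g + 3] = 18*g^2 - 8*g - 1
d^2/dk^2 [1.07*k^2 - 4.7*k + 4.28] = 2.14000000000000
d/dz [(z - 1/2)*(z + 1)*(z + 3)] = 3*z^2 + 7*z + 1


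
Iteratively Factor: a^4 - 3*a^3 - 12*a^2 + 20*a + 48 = (a + 2)*(a^3 - 5*a^2 - 2*a + 24) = (a + 2)^2*(a^2 - 7*a + 12) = (a - 3)*(a + 2)^2*(a - 4)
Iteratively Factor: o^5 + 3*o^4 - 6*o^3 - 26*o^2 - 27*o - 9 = (o + 3)*(o^4 - 6*o^2 - 8*o - 3) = (o + 1)*(o + 3)*(o^3 - o^2 - 5*o - 3) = (o + 1)^2*(o + 3)*(o^2 - 2*o - 3) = (o - 3)*(o + 1)^2*(o + 3)*(o + 1)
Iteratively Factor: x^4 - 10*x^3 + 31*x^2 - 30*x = (x - 5)*(x^3 - 5*x^2 + 6*x) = x*(x - 5)*(x^2 - 5*x + 6) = x*(x - 5)*(x - 2)*(x - 3)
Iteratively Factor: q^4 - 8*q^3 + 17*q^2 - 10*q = (q - 1)*(q^3 - 7*q^2 + 10*q) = q*(q - 1)*(q^2 - 7*q + 10) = q*(q - 5)*(q - 1)*(q - 2)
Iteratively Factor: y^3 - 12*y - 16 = (y + 2)*(y^2 - 2*y - 8) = (y - 4)*(y + 2)*(y + 2)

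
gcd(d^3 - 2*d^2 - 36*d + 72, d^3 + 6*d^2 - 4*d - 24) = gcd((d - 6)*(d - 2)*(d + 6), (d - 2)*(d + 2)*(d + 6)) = d^2 + 4*d - 12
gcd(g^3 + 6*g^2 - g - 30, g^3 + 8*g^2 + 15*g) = g^2 + 8*g + 15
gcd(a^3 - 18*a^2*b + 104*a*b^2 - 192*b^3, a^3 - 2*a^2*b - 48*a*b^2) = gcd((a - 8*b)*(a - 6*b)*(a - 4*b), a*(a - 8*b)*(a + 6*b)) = a - 8*b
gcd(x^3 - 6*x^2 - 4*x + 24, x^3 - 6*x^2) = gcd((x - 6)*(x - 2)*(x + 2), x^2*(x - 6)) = x - 6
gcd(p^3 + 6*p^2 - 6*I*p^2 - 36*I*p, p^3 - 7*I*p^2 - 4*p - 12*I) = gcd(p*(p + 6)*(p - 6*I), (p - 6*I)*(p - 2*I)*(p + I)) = p - 6*I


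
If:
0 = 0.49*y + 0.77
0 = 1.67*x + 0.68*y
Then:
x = 0.64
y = -1.57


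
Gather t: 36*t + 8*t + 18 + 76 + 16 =44*t + 110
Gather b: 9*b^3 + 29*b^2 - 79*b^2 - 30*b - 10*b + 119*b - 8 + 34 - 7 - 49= 9*b^3 - 50*b^2 + 79*b - 30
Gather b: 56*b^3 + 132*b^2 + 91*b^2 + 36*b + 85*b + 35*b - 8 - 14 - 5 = 56*b^3 + 223*b^2 + 156*b - 27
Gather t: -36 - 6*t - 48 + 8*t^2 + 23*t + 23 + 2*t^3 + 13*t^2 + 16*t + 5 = 2*t^3 + 21*t^2 + 33*t - 56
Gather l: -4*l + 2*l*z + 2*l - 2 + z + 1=l*(2*z - 2) + z - 1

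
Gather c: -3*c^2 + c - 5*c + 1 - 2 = -3*c^2 - 4*c - 1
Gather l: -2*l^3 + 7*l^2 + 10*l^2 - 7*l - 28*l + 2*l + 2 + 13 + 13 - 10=-2*l^3 + 17*l^2 - 33*l + 18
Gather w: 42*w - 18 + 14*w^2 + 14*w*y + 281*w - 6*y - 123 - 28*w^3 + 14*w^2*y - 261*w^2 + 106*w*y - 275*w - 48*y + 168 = -28*w^3 + w^2*(14*y - 247) + w*(120*y + 48) - 54*y + 27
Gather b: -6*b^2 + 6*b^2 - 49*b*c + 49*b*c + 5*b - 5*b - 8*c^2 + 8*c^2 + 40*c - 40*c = 0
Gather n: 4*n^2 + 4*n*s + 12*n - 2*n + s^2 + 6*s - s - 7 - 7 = 4*n^2 + n*(4*s + 10) + s^2 + 5*s - 14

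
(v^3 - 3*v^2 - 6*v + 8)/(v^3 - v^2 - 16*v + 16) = (v + 2)/(v + 4)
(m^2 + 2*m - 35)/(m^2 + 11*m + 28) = (m - 5)/(m + 4)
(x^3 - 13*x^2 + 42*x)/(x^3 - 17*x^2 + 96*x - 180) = x*(x - 7)/(x^2 - 11*x + 30)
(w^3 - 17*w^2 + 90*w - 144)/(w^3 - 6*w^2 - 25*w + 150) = (w^2 - 11*w + 24)/(w^2 - 25)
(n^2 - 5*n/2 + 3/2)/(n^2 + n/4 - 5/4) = 2*(2*n - 3)/(4*n + 5)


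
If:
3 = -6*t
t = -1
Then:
No Solution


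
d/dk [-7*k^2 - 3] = -14*k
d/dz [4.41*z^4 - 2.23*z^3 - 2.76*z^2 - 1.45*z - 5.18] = 17.64*z^3 - 6.69*z^2 - 5.52*z - 1.45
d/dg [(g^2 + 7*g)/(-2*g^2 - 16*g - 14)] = -1/(2*g^2 + 4*g + 2)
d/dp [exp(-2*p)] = -2*exp(-2*p)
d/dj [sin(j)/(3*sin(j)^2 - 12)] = (cos(j)^2 - 5)*cos(j)/(3*(sin(j)^2 - 4)^2)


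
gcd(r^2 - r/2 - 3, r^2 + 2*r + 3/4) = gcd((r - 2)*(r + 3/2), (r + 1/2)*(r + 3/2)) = r + 3/2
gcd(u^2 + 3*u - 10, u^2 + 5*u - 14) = u - 2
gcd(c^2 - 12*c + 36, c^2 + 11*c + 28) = 1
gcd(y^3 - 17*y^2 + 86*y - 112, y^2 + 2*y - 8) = y - 2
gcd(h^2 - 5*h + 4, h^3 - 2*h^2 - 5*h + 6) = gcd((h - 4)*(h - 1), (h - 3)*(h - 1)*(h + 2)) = h - 1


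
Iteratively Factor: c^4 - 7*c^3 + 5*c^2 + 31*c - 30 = (c - 5)*(c^3 - 2*c^2 - 5*c + 6) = (c - 5)*(c - 1)*(c^2 - c - 6) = (c - 5)*(c - 1)*(c + 2)*(c - 3)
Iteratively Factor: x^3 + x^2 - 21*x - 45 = (x + 3)*(x^2 - 2*x - 15) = (x + 3)^2*(x - 5)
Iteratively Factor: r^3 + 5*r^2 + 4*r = (r)*(r^2 + 5*r + 4) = r*(r + 4)*(r + 1)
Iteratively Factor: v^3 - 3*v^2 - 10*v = (v)*(v^2 - 3*v - 10) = v*(v + 2)*(v - 5)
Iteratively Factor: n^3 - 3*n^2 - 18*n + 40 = (n - 2)*(n^2 - n - 20) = (n - 5)*(n - 2)*(n + 4)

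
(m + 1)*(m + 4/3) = m^2 + 7*m/3 + 4/3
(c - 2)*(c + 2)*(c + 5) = c^3 + 5*c^2 - 4*c - 20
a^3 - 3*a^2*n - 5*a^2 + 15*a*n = a*(a - 5)*(a - 3*n)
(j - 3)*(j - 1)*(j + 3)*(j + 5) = j^4 + 4*j^3 - 14*j^2 - 36*j + 45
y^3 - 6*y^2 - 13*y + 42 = (y - 7)*(y - 2)*(y + 3)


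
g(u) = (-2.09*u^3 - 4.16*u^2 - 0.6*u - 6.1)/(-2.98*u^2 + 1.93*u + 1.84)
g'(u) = (5.96*u - 1.93)*(-2.09*u^3 - 4.16*u^2 - 0.6*u - 6.1)/(-2.98*u^2 + 1.93*u + 1.84)^2 + (-6.27*u^2 - 8.32*u - 0.6)/(-2.98*u^2 + 1.93*u + 1.84)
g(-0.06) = -3.55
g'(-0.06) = 4.66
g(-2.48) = -0.08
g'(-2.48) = 0.81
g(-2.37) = 0.01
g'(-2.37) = 0.84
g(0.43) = -3.44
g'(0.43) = -3.55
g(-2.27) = 0.10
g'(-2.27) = 0.87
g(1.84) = 7.30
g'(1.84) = -6.14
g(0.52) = -3.84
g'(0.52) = -5.45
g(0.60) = -4.37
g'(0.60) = -7.81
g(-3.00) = -0.48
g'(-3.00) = 0.73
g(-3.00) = -0.48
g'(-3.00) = 0.73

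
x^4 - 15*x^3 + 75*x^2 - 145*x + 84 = (x - 7)*(x - 4)*(x - 3)*(x - 1)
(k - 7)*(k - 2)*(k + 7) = k^3 - 2*k^2 - 49*k + 98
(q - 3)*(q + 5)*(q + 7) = q^3 + 9*q^2 - q - 105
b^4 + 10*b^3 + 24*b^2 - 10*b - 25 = (b - 1)*(b + 1)*(b + 5)^2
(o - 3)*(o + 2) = o^2 - o - 6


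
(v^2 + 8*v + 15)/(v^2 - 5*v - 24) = (v + 5)/(v - 8)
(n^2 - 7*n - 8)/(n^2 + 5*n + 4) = (n - 8)/(n + 4)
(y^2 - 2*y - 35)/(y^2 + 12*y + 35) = (y - 7)/(y + 7)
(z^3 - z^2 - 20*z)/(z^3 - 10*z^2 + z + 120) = z*(z + 4)/(z^2 - 5*z - 24)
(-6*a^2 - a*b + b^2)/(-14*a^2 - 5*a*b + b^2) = (3*a - b)/(7*a - b)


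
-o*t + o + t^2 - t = (-o + t)*(t - 1)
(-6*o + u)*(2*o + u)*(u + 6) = -12*o^2*u - 72*o^2 - 4*o*u^2 - 24*o*u + u^3 + 6*u^2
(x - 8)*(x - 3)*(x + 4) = x^3 - 7*x^2 - 20*x + 96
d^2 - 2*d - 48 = (d - 8)*(d + 6)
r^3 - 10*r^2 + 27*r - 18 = (r - 6)*(r - 3)*(r - 1)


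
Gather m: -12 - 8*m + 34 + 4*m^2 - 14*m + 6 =4*m^2 - 22*m + 28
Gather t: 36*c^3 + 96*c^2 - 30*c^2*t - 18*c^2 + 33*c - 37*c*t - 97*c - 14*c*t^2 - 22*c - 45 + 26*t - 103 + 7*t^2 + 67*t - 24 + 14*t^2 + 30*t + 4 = 36*c^3 + 78*c^2 - 86*c + t^2*(21 - 14*c) + t*(-30*c^2 - 37*c + 123) - 168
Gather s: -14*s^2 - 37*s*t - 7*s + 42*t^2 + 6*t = -14*s^2 + s*(-37*t - 7) + 42*t^2 + 6*t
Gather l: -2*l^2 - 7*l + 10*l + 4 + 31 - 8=-2*l^2 + 3*l + 27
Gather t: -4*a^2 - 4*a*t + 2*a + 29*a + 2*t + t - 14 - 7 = -4*a^2 + 31*a + t*(3 - 4*a) - 21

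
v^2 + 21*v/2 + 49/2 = (v + 7/2)*(v + 7)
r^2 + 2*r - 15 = (r - 3)*(r + 5)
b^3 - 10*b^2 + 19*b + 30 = (b - 6)*(b - 5)*(b + 1)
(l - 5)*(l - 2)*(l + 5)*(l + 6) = l^4 + 4*l^3 - 37*l^2 - 100*l + 300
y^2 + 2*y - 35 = (y - 5)*(y + 7)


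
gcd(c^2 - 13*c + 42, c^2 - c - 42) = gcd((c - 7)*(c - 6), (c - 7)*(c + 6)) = c - 7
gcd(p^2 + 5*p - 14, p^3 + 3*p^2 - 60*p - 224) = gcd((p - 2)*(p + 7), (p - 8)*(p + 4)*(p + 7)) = p + 7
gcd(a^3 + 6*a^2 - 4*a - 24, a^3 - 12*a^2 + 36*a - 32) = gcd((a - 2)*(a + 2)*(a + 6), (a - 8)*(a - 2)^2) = a - 2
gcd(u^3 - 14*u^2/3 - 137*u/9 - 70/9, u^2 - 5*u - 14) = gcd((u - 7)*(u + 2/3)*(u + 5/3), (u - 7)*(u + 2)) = u - 7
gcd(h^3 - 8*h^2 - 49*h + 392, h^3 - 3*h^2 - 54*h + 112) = h^2 - h - 56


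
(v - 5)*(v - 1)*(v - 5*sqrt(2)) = v^3 - 5*sqrt(2)*v^2 - 6*v^2 + 5*v + 30*sqrt(2)*v - 25*sqrt(2)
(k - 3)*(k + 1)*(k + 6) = k^3 + 4*k^2 - 15*k - 18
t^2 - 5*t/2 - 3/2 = (t - 3)*(t + 1/2)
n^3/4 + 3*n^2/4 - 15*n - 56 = (n/4 + 1)*(n - 8)*(n + 7)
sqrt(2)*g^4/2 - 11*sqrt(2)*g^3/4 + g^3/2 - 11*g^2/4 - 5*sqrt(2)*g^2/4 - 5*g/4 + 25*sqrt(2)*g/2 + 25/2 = (g - 5)*(g - 5/2)*(g + sqrt(2)/2)*(sqrt(2)*g/2 + sqrt(2))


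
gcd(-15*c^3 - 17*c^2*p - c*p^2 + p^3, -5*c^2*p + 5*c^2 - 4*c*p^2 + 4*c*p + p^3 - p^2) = -5*c^2 - 4*c*p + p^2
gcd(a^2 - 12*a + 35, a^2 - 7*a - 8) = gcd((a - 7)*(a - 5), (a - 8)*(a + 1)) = 1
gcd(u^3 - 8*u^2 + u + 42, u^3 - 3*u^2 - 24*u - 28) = u^2 - 5*u - 14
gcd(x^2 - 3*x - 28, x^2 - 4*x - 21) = x - 7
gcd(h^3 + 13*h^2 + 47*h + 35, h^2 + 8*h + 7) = h^2 + 8*h + 7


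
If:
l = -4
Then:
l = -4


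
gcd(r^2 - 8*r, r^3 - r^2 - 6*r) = r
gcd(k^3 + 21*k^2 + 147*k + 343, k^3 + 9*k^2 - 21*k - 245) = k^2 + 14*k + 49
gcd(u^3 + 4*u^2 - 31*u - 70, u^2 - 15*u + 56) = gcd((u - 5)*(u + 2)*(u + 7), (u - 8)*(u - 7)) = 1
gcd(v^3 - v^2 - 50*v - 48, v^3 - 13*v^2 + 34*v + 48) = v^2 - 7*v - 8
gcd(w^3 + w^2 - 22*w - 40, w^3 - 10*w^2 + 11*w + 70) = w^2 - 3*w - 10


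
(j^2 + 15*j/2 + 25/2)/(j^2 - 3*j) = (2*j^2 + 15*j + 25)/(2*j*(j - 3))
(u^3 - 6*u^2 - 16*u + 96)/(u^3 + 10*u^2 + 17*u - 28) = (u^2 - 10*u + 24)/(u^2 + 6*u - 7)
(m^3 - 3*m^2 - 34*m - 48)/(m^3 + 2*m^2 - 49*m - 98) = (m^2 - 5*m - 24)/(m^2 - 49)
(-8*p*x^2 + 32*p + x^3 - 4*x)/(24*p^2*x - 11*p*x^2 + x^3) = (x^2 - 4)/(x*(-3*p + x))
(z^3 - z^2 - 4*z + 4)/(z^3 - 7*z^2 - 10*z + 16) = (z - 2)/(z - 8)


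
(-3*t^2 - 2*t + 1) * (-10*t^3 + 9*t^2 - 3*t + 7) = 30*t^5 - 7*t^4 - 19*t^3 - 6*t^2 - 17*t + 7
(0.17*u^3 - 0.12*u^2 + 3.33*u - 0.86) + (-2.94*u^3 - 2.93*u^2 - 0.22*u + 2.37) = -2.77*u^3 - 3.05*u^2 + 3.11*u + 1.51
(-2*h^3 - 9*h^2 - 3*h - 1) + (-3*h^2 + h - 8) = -2*h^3 - 12*h^2 - 2*h - 9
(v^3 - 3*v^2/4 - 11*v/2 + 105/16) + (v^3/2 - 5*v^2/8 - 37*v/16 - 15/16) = 3*v^3/2 - 11*v^2/8 - 125*v/16 + 45/8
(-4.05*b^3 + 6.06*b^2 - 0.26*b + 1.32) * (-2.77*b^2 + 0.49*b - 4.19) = 11.2185*b^5 - 18.7707*b^4 + 20.6591*b^3 - 29.1752*b^2 + 1.7362*b - 5.5308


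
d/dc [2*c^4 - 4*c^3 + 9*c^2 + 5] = 2*c*(4*c^2 - 6*c + 9)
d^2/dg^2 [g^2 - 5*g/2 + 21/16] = 2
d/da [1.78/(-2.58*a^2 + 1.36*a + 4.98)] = (9.1848*a - 2.4208)/(-2.58*a^2 + 1.36*a + 4.98)^2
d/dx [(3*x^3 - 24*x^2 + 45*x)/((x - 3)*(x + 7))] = 3*(x^2 + 14*x - 35)/(x^2 + 14*x + 49)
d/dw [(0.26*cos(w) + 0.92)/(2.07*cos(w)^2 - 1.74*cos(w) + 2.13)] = (0.5382*cos(w)^2 + 3.8088*cos(w) - 2.1546)*sin(w)/(4.2849*cos(w)^4 - 7.2036*cos(w)^3 + 11.8458*cos(w)^2 - 7.4124*cos(w) + 4.5369)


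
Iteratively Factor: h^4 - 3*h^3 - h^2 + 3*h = (h)*(h^3 - 3*h^2 - h + 3) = h*(h - 1)*(h^2 - 2*h - 3) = h*(h - 3)*(h - 1)*(h + 1)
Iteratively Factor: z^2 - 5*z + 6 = (z - 3)*(z - 2)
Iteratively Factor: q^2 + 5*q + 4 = (q + 4)*(q + 1)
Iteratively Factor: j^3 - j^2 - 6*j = (j + 2)*(j^2 - 3*j) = (j - 3)*(j + 2)*(j)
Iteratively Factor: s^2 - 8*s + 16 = (s - 4)*(s - 4)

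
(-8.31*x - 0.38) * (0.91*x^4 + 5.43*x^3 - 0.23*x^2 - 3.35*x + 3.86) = -7.5621*x^5 - 45.4691*x^4 - 0.1521*x^3 + 27.9259*x^2 - 30.8036*x - 1.4668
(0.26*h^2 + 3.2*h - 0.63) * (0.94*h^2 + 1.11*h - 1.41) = 0.2444*h^4 + 3.2966*h^3 + 2.5932*h^2 - 5.2113*h + 0.8883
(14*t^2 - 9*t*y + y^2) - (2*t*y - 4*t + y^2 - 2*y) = 14*t^2 - 11*t*y + 4*t + 2*y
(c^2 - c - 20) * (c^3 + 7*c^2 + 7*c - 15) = c^5 + 6*c^4 - 20*c^3 - 162*c^2 - 125*c + 300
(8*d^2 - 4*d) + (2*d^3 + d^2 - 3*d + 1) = 2*d^3 + 9*d^2 - 7*d + 1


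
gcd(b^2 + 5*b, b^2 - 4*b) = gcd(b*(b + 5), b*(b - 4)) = b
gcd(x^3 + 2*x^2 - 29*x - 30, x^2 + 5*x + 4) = x + 1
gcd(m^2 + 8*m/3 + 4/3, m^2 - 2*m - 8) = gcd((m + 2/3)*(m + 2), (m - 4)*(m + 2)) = m + 2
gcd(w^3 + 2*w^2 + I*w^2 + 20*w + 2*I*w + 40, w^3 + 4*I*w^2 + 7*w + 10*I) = w + 5*I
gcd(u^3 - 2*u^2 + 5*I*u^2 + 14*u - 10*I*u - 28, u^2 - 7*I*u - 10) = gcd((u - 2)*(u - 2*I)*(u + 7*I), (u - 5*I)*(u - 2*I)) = u - 2*I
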